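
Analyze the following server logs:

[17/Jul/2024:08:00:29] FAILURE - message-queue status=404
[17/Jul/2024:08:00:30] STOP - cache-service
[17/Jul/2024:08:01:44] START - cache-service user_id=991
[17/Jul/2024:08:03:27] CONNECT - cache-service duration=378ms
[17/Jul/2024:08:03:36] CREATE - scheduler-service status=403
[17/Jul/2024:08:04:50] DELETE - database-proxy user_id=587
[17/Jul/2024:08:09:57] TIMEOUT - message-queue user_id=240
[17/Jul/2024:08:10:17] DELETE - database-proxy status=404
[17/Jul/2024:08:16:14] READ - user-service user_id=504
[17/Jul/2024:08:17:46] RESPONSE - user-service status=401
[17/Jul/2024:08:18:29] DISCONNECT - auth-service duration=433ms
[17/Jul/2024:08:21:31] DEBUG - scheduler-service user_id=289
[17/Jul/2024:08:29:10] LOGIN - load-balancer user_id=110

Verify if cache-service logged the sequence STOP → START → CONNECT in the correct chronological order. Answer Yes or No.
Yes

To verify sequence order:

1. Find all events in sequence STOP → START → CONNECT for cache-service
2. Extract their timestamps
3. Check if timestamps are in ascending order
4. Result: Yes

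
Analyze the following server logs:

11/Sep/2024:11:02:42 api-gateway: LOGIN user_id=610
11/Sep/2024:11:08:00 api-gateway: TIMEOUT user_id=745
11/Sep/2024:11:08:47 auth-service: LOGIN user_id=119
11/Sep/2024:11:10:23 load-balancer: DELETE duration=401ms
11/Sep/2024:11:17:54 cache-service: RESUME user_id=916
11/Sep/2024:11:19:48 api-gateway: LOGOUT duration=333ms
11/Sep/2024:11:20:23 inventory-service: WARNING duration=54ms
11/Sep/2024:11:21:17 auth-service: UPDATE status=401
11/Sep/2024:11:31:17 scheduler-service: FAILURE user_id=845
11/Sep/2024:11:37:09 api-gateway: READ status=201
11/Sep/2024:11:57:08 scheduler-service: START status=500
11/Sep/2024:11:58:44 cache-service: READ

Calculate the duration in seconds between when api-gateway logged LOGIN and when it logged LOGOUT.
1026

To find the time between events:

1. Locate the first LOGIN event for api-gateway: 11/Sep/2024:11:02:42
2. Locate the first LOGOUT event for api-gateway: 11/Sep/2024:11:19:48
3. Calculate the difference: 11/Sep/2024:11:19:48 - 11/Sep/2024:11:02:42 = 1026 seconds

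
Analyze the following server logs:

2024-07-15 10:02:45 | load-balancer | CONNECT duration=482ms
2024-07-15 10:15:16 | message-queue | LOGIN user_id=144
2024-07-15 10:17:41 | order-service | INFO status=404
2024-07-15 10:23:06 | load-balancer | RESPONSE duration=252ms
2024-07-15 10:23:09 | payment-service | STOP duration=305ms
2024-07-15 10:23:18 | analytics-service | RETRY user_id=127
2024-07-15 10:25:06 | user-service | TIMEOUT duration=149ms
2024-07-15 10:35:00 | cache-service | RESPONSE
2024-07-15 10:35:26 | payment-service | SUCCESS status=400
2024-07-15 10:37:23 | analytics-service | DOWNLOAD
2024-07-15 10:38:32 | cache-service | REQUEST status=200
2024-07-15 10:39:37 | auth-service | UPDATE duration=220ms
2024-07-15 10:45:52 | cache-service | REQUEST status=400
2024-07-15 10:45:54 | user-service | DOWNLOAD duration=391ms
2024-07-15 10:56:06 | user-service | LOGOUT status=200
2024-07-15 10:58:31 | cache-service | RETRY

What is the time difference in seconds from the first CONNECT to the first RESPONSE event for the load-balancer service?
1221

To find the time between events:

1. Locate the first CONNECT event for load-balancer: 2024-07-15 10:02:45
2. Locate the first RESPONSE event for load-balancer: 2024-07-15 10:23:06
3. Calculate the difference: 2024-07-15 10:23:06 - 2024-07-15 10:02:45 = 1221 seconds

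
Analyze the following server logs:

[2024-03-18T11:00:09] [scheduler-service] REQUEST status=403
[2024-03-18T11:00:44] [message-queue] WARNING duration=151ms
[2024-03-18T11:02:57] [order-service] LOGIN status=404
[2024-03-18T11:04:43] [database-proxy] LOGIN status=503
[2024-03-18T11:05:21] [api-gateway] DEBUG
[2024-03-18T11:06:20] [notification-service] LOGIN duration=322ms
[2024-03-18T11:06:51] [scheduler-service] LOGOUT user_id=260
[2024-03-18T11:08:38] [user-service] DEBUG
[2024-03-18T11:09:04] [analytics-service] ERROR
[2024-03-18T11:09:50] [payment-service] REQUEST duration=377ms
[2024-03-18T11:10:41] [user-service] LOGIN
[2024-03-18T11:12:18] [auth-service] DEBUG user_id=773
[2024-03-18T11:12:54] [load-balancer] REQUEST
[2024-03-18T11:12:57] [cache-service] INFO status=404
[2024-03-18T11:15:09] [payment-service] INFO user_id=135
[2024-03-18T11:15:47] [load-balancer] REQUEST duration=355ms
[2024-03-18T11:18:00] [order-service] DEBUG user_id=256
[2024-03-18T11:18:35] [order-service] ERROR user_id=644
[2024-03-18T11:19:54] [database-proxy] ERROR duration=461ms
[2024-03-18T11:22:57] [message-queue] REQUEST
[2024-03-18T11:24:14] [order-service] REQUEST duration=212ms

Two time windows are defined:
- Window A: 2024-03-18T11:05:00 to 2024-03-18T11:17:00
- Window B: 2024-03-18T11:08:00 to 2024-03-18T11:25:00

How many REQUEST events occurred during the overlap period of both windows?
3

To find overlap events:

1. Window A: 2024-03-18T11:05:00 to 2024-03-18T11:17:00
2. Window B: 2024-03-18T11:08:00 to 2024-03-18T11:25:00
3. Overlap period: 2024-03-18T11:08:00 to 2024-03-18T11:17:00
4. Count REQUEST events in overlap: 3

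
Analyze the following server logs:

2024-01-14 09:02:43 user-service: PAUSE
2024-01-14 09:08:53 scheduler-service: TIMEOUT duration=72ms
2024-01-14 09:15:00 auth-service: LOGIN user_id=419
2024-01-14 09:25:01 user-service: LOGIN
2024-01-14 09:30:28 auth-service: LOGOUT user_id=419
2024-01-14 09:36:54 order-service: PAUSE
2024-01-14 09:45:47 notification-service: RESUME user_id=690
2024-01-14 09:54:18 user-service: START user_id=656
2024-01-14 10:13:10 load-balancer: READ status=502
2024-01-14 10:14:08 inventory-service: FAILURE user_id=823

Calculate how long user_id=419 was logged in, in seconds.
928

To calculate session duration:

1. Find LOGIN event for user_id=419: 2024-01-14 09:15:00
2. Find LOGOUT event for user_id=419: 2024-01-14 09:30:28
3. Session duration: 2024-01-14 09:30:28 - 2024-01-14 09:15:00 = 928 seconds (15 minutes)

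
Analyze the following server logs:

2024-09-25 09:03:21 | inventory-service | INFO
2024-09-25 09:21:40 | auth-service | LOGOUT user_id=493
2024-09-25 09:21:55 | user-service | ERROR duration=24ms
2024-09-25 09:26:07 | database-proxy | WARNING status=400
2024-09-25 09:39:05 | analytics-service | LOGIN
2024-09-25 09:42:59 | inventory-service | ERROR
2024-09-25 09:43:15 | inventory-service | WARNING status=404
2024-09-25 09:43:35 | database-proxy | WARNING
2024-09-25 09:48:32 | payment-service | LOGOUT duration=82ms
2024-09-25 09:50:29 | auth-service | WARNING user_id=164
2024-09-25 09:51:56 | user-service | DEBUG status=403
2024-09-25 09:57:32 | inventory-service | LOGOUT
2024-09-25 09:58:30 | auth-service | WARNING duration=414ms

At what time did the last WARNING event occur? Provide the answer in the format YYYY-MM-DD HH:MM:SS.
2024-09-25 09:58:30

To find the last event:

1. Filter for all WARNING events
2. Sort by timestamp
3. Select the last one
4. Timestamp: 2024-09-25 09:58:30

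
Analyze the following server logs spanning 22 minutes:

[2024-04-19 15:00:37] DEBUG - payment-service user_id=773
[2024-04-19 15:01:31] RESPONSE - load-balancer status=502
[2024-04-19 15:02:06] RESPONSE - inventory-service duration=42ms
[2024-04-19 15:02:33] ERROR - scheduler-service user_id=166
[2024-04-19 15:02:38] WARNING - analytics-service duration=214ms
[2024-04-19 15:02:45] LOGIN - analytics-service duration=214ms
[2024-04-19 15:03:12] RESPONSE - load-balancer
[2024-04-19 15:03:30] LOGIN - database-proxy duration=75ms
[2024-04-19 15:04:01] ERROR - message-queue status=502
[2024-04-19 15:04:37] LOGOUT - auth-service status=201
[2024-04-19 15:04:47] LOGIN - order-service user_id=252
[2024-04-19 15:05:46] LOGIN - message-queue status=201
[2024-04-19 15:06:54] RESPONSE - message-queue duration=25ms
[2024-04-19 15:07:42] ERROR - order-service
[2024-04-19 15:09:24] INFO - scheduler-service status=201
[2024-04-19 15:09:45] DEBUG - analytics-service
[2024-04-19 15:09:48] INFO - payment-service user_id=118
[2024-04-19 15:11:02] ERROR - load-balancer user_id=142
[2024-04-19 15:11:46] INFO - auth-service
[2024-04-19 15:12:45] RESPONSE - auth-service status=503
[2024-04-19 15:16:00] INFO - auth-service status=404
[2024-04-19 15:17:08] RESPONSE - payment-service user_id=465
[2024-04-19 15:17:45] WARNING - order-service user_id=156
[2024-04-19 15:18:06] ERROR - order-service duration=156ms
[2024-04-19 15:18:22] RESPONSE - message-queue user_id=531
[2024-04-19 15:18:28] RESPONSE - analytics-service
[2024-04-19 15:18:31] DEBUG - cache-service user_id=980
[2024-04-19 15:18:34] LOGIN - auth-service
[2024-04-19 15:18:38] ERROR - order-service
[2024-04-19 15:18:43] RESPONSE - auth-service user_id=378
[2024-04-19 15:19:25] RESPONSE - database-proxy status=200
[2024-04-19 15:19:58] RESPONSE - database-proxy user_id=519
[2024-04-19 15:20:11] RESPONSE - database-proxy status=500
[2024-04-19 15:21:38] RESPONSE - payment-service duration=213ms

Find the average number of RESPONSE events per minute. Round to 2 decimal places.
0.59

To calculate the rate:

1. Count total RESPONSE events: 13
2. Total time period: 22 minutes
3. Rate = 13 / 22 = 0.59 events per minute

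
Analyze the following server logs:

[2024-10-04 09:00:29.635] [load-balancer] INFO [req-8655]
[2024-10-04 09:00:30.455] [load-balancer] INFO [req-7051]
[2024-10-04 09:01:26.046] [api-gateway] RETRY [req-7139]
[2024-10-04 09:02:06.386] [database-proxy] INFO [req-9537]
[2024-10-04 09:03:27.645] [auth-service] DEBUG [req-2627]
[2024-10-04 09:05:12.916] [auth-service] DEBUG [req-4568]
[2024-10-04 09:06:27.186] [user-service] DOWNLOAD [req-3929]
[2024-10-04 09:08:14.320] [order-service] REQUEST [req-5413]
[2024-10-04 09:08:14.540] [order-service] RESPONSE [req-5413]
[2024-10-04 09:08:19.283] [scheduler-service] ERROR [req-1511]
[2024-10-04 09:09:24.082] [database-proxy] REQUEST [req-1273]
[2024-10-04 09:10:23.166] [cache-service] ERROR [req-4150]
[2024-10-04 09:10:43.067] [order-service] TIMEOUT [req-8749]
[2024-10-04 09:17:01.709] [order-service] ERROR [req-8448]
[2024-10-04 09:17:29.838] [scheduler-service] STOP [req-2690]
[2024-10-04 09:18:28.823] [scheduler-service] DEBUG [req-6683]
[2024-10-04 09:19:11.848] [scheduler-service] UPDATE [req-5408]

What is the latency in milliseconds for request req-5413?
220

To calculate latency:

1. Find REQUEST with id req-5413: 2024-10-04 09:08:14.320
2. Find RESPONSE with id req-5413: 2024-10-04 09:08:14.540
3. Latency: 2024-10-04 09:08:14.540 - 2024-10-04 09:08:14.320 = 220ms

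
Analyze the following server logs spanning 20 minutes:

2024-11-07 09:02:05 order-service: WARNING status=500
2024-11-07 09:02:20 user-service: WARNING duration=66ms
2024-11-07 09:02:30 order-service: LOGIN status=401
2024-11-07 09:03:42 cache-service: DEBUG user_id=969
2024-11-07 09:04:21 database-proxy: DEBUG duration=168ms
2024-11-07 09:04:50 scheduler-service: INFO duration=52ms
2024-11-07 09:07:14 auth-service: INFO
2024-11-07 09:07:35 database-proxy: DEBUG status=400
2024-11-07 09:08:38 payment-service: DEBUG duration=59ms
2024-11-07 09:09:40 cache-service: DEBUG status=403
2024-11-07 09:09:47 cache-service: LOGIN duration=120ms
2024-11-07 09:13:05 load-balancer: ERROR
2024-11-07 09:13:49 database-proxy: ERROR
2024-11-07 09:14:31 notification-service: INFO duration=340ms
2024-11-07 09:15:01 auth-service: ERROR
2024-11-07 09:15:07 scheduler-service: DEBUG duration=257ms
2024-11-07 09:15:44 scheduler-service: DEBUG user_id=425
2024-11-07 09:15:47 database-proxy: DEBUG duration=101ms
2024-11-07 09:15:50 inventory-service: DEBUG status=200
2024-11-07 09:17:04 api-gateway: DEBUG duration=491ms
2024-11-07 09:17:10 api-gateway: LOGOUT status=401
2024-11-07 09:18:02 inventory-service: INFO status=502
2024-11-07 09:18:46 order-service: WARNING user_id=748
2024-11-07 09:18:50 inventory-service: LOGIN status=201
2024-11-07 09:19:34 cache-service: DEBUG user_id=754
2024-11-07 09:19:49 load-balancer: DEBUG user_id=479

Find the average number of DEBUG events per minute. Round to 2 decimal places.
0.6

To calculate the rate:

1. Count total DEBUG events: 12
2. Total time period: 20 minutes
3. Rate = 12 / 20 = 0.6 events per minute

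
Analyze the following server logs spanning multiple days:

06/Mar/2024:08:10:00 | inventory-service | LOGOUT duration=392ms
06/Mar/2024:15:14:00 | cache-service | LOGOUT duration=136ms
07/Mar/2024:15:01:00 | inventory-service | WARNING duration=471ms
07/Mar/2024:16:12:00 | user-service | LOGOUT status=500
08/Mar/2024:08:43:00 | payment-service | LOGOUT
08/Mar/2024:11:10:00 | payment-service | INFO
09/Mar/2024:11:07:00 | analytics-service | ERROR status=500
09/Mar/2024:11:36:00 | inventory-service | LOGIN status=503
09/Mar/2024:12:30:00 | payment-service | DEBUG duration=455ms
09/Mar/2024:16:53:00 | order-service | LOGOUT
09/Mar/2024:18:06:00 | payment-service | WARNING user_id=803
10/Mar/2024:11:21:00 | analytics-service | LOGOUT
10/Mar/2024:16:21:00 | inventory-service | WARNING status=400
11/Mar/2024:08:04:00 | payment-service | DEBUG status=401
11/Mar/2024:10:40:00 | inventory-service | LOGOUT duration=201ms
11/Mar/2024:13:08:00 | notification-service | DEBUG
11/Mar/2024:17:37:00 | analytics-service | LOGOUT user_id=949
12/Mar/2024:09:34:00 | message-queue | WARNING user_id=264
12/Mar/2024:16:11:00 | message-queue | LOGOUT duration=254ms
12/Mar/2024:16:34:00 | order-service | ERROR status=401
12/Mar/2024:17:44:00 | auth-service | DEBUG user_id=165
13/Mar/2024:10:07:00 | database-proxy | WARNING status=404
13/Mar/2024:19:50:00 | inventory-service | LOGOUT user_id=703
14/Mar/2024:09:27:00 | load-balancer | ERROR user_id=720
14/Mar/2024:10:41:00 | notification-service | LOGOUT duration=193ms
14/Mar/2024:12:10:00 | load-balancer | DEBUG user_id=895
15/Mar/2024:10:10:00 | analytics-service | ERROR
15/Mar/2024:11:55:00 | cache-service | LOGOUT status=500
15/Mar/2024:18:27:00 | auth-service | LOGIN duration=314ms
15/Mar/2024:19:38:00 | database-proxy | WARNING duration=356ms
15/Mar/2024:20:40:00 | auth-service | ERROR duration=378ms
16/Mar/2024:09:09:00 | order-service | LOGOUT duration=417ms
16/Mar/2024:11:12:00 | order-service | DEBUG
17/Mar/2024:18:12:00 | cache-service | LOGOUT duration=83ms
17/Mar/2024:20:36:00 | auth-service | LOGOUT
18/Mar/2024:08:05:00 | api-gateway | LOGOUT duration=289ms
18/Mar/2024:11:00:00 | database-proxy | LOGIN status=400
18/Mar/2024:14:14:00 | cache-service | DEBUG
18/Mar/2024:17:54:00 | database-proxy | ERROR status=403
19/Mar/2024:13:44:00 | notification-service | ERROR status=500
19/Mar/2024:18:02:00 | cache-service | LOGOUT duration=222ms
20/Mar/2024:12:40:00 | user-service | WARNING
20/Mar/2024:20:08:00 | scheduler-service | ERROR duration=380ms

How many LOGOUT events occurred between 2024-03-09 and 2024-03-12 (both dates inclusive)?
5

To filter by date range:

1. Date range: 2024-03-09 through 2024-03-12, both dates inclusive
2. Filter for LOGOUT events whose date falls in this range
3. Count matching events: 5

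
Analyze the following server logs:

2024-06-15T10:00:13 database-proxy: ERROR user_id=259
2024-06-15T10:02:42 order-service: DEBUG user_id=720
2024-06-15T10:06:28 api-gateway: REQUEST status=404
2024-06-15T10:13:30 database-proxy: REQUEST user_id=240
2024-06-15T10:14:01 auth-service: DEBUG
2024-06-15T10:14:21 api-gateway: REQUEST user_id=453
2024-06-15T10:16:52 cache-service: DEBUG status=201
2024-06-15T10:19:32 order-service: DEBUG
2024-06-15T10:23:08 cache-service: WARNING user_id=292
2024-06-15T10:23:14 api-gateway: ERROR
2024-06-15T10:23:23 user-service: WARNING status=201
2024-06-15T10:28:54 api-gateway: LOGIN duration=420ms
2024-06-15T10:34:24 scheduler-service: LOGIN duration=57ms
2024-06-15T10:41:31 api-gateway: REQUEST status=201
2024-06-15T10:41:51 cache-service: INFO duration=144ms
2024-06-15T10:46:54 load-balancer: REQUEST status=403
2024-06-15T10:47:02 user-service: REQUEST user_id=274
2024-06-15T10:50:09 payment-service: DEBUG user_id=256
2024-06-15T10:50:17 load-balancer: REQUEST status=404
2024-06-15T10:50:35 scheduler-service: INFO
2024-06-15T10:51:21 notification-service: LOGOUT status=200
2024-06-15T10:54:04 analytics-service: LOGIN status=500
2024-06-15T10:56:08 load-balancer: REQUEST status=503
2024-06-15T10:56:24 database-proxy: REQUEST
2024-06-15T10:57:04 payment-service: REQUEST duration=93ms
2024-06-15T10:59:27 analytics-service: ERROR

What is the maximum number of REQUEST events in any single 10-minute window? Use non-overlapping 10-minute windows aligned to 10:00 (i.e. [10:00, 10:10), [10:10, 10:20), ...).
4

To find the burst window:

1. Divide the log period into non-overlapping 10-minute windows starting at 10:00
2. Count REQUEST events in each window
3. Find the window with maximum count
4. Maximum events in a window: 4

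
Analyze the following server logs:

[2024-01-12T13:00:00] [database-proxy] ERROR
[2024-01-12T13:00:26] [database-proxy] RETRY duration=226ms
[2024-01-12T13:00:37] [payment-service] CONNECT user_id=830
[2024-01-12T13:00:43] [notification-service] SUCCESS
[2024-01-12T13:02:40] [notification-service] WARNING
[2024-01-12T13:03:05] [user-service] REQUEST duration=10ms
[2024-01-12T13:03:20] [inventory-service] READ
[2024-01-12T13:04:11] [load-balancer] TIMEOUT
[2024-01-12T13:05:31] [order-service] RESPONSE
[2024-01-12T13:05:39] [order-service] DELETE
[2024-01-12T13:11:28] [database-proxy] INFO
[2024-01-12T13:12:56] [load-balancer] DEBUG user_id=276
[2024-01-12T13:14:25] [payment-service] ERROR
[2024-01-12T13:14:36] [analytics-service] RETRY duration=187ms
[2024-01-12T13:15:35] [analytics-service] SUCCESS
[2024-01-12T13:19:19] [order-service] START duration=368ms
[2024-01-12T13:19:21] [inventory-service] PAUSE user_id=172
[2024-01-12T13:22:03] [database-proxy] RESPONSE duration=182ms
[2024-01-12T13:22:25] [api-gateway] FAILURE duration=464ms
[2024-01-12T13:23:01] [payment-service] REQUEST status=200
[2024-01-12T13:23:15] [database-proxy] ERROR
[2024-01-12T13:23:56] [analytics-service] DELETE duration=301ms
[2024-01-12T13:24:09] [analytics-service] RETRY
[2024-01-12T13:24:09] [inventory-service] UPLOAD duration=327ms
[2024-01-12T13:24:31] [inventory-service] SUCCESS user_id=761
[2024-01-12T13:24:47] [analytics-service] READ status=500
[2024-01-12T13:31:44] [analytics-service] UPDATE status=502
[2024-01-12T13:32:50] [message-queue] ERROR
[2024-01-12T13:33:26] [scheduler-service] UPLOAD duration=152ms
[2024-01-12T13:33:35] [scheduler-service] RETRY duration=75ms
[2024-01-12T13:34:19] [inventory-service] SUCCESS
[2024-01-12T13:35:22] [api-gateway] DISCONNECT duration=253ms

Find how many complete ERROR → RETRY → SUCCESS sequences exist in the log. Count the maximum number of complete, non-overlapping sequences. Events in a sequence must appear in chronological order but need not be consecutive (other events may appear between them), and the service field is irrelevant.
4

To count sequences:

1. Look for pattern: ERROR → RETRY → SUCCESS
2. Greedily scan the log in chronological order, matching each sequence element in turn (ignoring service)
3. Each time the full pattern completes, increment the count and restart matching from the next event
4. Complete non-overlapping sequences found: 4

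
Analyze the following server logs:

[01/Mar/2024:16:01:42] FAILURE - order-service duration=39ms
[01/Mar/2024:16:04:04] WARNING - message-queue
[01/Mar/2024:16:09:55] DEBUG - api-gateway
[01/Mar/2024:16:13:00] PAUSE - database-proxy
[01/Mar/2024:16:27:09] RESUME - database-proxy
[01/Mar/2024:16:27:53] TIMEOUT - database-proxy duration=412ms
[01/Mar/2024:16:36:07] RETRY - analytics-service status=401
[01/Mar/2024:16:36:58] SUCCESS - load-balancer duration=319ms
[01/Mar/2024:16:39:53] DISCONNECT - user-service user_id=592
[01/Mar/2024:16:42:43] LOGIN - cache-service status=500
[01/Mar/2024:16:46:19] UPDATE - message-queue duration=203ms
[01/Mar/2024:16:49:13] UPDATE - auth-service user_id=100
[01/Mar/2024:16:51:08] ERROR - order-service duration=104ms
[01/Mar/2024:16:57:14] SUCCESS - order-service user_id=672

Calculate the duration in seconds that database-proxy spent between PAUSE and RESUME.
849

To calculate state duration:

1. Find PAUSE event for database-proxy: 01/Mar/2024:16:13:00
2. Find RESUME event for database-proxy: 01/Mar/2024:16:27:09
3. Calculate duration: 01/Mar/2024:16:27:09 - 01/Mar/2024:16:13:00 = 849 seconds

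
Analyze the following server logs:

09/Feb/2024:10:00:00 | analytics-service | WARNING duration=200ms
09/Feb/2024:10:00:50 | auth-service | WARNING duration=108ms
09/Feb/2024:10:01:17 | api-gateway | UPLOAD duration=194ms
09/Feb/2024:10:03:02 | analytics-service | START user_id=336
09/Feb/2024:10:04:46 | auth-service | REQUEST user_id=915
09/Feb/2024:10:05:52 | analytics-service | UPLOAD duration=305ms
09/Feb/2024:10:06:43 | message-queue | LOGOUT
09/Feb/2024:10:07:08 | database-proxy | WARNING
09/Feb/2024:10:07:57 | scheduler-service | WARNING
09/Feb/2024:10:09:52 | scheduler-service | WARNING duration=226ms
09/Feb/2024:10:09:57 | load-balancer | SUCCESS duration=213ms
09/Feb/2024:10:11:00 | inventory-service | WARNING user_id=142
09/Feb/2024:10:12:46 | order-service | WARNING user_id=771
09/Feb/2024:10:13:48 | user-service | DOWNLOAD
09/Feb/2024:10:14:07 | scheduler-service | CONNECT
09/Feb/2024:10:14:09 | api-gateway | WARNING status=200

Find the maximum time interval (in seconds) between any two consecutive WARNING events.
378

To find the longest gap:

1. Extract all WARNING events in chronological order
2. Calculate time differences between consecutive events
3. Find the maximum difference
4. Longest gap: 378 seconds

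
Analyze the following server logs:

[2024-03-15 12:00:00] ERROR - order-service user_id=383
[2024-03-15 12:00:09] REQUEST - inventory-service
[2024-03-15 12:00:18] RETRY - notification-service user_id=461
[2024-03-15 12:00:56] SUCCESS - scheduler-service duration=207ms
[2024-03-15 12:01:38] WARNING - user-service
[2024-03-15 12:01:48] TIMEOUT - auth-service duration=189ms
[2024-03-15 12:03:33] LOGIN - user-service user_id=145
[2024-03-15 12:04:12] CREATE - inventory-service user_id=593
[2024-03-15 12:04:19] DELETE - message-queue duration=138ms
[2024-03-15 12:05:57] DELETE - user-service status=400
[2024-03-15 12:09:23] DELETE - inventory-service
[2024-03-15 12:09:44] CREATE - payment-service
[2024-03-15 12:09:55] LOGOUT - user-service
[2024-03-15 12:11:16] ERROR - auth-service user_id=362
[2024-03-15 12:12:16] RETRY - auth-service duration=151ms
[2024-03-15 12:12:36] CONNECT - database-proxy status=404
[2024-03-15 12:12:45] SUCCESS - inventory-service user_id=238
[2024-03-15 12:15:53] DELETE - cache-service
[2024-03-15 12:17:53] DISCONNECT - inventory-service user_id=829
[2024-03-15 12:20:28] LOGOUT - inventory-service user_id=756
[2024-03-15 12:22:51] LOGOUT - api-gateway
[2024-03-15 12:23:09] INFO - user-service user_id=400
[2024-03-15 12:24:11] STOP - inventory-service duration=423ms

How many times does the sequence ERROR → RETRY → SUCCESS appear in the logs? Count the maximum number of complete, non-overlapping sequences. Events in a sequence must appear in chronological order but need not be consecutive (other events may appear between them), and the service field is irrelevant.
2

To count sequences:

1. Look for pattern: ERROR → RETRY → SUCCESS
2. Greedily scan the log in chronological order, matching each sequence element in turn (ignoring service)
3. Each time the full pattern completes, increment the count and restart matching from the next event
4. Complete non-overlapping sequences found: 2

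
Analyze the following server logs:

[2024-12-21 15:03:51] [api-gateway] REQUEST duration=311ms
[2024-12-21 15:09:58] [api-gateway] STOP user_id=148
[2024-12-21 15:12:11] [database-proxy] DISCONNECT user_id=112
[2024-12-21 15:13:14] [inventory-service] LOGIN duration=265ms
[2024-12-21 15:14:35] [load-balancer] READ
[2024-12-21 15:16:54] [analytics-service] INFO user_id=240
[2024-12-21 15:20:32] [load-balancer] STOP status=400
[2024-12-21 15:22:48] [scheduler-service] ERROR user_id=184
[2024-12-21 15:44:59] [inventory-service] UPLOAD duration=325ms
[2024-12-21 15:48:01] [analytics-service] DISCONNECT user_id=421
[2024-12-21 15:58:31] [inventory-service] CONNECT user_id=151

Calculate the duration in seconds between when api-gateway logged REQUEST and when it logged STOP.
367

To find the time between events:

1. Locate the first REQUEST event for api-gateway: 2024-12-21 15:03:51
2. Locate the first STOP event for api-gateway: 2024-12-21 15:09:58
3. Calculate the difference: 2024-12-21 15:09:58 - 2024-12-21 15:03:51 = 367 seconds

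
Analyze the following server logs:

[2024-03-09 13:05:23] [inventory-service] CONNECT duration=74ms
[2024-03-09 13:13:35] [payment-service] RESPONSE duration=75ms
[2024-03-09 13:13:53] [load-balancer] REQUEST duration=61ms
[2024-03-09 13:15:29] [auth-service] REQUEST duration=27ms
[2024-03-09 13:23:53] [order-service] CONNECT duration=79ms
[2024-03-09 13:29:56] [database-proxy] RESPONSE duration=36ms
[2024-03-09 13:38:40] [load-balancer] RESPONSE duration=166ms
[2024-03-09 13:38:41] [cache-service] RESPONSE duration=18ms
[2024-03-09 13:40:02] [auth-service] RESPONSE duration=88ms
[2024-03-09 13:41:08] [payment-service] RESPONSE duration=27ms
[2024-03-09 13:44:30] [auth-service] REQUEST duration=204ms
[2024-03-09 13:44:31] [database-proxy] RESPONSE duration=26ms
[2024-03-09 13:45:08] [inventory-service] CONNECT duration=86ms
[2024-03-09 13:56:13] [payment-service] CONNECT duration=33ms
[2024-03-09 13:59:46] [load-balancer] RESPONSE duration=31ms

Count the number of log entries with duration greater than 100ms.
2

To count timeouts:

1. Threshold: 100ms
2. Extract duration from each log entry
3. Count entries where duration > 100
4. Timeout count: 2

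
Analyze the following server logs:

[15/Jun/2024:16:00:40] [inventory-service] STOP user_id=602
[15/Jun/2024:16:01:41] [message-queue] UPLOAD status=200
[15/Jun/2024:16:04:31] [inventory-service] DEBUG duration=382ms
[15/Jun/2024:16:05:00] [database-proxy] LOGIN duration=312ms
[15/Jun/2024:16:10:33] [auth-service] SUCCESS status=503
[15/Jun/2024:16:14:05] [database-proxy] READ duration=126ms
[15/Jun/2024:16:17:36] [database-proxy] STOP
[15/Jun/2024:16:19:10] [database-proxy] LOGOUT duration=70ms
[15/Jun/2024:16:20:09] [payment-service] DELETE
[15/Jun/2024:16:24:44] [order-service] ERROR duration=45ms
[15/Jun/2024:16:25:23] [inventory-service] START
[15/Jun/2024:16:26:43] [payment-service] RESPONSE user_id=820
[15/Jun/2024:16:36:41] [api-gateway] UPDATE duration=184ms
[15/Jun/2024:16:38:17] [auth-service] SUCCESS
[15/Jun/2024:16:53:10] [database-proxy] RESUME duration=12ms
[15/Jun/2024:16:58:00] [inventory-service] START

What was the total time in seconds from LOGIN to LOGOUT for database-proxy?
850

To calculate state duration:

1. Find LOGIN event for database-proxy: 15/Jun/2024:16:05:00
2. Find LOGOUT event for database-proxy: 15/Jun/2024:16:19:10
3. Calculate duration: 15/Jun/2024:16:19:10 - 15/Jun/2024:16:05:00 = 850 seconds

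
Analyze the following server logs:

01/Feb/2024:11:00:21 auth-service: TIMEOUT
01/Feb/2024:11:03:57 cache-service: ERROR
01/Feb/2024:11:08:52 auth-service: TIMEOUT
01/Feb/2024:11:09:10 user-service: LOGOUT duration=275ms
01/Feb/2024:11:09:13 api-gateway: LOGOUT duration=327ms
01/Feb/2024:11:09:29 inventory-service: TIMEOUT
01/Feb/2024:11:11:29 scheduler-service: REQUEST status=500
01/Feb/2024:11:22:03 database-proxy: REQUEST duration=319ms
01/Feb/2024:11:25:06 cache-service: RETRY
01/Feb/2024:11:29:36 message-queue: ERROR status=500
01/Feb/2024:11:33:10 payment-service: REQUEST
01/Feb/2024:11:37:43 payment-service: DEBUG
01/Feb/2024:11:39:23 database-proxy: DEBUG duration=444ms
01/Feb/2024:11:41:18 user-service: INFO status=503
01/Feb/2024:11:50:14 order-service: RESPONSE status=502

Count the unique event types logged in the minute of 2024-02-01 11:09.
2

To count unique event types:

1. Filter events in the minute starting at 2024-02-01 11:09
2. Extract event types from matching entries
3. Count unique types: 2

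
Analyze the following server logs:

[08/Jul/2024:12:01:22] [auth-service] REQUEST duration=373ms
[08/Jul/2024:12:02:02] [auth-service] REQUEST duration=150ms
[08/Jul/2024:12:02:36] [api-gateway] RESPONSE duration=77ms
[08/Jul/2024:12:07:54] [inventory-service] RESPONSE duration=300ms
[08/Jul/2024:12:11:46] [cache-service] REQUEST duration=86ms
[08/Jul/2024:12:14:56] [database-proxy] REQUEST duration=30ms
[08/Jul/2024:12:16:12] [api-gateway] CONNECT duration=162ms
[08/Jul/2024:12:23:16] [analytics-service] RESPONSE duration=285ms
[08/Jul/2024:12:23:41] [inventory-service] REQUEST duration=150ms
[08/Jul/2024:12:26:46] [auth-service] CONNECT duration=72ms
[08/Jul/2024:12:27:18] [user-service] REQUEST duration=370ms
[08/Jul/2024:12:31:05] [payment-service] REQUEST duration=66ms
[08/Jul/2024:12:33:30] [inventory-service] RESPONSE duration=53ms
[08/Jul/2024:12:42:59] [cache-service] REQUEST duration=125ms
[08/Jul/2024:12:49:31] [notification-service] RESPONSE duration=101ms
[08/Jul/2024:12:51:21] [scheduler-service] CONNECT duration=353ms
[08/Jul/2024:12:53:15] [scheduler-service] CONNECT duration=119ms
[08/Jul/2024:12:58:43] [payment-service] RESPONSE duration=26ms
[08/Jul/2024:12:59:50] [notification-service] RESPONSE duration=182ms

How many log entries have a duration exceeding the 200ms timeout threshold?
5

To count timeouts:

1. Threshold: 200ms
2. Extract duration from each log entry
3. Count entries where duration > 200
4. Timeout count: 5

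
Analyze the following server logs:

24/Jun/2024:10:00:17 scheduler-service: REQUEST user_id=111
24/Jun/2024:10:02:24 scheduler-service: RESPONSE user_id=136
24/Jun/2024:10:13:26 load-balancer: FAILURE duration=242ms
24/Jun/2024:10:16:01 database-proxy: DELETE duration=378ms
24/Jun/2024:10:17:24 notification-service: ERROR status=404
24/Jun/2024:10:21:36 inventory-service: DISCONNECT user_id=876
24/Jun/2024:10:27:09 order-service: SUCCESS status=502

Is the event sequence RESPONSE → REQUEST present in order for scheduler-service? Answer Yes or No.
No

To verify sequence order:

1. Find all events in sequence RESPONSE → REQUEST for scheduler-service
2. Extract their timestamps
3. Check if timestamps are in ascending order
4. Result: No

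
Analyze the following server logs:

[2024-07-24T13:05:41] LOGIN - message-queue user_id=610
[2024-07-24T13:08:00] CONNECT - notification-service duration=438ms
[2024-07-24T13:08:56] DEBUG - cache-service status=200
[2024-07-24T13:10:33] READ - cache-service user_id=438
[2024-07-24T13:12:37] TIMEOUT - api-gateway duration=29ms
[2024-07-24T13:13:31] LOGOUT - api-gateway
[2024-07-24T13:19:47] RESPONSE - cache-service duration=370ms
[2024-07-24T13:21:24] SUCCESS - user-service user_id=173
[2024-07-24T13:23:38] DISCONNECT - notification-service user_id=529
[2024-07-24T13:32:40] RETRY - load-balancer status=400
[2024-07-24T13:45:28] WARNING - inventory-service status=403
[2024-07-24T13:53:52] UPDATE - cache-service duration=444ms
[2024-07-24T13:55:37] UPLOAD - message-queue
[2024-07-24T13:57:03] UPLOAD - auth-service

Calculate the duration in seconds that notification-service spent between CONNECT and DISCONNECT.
938

To calculate state duration:

1. Find CONNECT event for notification-service: 2024-07-24T13:08:00
2. Find DISCONNECT event for notification-service: 2024-07-24T13:23:38
3. Calculate duration: 2024-07-24T13:23:38 - 2024-07-24T13:08:00 = 938 seconds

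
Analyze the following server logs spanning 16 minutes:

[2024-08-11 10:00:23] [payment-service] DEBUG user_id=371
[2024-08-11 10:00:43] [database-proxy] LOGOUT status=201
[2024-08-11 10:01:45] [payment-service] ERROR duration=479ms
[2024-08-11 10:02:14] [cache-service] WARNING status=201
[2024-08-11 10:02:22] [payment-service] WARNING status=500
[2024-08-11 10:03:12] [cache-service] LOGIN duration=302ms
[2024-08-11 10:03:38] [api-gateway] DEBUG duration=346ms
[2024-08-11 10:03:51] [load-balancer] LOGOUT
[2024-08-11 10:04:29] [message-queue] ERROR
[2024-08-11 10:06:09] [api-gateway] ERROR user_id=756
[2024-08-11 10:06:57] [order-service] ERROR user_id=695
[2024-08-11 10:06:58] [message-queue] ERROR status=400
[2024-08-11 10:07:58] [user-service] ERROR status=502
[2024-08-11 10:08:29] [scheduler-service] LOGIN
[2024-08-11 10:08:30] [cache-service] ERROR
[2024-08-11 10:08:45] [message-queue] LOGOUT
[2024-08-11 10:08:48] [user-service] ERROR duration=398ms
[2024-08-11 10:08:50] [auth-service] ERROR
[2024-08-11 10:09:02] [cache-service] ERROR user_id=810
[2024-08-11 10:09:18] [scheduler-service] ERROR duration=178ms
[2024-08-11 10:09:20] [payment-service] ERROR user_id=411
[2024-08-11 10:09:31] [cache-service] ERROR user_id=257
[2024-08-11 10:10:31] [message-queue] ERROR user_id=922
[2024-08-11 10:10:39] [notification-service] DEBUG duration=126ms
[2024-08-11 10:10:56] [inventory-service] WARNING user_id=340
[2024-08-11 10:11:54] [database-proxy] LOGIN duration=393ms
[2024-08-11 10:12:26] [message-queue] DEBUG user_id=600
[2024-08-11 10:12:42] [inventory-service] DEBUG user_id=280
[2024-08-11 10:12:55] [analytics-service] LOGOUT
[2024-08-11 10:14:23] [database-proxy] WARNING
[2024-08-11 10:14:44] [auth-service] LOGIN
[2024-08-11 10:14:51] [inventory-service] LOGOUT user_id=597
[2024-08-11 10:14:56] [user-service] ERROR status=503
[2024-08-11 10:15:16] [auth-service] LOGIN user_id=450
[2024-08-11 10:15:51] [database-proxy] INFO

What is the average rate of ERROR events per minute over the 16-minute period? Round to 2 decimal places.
0.94

To calculate the rate:

1. Count total ERROR events: 15
2. Total time period: 16 minutes
3. Rate = 15 / 16 = 0.94 events per minute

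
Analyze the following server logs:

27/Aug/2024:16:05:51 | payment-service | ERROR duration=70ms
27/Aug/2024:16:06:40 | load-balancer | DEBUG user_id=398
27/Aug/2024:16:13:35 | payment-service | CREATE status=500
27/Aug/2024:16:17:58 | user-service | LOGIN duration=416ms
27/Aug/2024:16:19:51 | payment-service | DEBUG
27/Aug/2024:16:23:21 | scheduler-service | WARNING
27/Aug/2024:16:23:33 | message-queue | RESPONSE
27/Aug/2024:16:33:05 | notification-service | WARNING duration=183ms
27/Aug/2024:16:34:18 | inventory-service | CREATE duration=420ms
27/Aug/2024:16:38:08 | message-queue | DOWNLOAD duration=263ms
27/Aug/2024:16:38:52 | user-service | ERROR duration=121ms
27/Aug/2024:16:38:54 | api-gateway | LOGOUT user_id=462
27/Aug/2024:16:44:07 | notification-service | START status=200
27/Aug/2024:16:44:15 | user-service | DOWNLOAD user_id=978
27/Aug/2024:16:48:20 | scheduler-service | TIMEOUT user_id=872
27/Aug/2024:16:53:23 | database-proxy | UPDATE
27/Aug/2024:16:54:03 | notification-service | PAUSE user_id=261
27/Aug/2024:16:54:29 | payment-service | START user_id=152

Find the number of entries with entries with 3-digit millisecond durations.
5

To find matching entries:

1. Pattern to match: entries with 3-digit millisecond durations
2. Scan each log entry for the pattern
3. Count matches: 5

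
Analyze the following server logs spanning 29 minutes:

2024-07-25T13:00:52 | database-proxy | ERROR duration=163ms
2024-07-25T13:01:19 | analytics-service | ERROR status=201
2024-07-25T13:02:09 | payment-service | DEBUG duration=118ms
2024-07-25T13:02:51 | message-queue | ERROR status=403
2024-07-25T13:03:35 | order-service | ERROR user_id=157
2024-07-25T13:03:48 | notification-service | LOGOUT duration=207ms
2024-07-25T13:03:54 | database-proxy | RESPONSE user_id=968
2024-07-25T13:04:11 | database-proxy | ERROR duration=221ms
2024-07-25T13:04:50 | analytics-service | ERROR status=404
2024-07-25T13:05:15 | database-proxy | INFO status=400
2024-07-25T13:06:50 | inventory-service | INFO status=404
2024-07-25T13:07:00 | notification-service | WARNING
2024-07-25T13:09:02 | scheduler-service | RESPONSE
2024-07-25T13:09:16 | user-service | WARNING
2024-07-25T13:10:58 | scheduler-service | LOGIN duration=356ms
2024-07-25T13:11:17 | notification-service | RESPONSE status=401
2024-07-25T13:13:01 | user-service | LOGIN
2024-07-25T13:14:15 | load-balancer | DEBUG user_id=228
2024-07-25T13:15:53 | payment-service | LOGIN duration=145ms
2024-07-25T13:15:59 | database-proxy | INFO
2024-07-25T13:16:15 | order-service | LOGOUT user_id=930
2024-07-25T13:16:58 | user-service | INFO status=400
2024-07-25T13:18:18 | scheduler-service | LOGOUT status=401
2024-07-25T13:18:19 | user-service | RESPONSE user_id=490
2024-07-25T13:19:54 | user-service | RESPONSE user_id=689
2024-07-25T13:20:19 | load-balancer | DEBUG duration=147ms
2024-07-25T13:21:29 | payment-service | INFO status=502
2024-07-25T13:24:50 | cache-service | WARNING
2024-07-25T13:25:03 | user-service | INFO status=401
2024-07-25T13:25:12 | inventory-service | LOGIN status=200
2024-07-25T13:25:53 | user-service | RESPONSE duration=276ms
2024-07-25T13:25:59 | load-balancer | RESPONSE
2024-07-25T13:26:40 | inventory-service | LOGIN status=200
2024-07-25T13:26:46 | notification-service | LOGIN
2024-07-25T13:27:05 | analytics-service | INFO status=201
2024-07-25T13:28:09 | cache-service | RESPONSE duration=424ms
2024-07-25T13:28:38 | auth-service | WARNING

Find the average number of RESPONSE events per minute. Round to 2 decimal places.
0.28

To calculate the rate:

1. Count total RESPONSE events: 8
2. Total time period: 29 minutes
3. Rate = 8 / 29 = 0.28 events per minute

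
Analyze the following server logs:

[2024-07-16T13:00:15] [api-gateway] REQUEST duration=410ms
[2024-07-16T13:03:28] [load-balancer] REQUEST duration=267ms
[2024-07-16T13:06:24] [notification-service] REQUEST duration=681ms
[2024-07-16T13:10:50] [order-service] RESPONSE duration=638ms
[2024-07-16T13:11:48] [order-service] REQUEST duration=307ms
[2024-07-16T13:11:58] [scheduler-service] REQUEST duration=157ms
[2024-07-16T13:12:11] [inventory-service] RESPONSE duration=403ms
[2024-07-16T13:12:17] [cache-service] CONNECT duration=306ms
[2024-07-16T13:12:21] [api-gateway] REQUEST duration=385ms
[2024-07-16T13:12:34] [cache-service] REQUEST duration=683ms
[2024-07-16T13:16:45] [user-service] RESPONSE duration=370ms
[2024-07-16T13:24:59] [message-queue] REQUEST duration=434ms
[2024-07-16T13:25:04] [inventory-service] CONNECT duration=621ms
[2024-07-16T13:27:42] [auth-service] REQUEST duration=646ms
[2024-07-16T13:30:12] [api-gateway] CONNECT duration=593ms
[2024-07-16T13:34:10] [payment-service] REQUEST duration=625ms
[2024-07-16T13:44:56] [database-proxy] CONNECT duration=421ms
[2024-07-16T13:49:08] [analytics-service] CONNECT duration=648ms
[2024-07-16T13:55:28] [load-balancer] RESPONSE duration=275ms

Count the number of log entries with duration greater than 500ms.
8

To count timeouts:

1. Threshold: 500ms
2. Extract duration from each log entry
3. Count entries where duration > 500
4. Timeout count: 8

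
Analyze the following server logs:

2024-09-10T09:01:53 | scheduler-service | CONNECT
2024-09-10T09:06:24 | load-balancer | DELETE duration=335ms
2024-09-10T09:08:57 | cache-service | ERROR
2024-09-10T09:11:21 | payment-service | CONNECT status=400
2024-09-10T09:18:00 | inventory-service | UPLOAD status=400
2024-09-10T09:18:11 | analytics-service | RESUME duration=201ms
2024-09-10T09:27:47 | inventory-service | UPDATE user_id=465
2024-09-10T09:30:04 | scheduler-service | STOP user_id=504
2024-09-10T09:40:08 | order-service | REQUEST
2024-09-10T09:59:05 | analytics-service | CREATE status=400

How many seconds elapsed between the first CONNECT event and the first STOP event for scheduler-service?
1691

To find the time between events:

1. Locate the first CONNECT event for scheduler-service: 2024-09-10T09:01:53
2. Locate the first STOP event for scheduler-service: 2024-09-10T09:30:04
3. Calculate the difference: 2024-09-10T09:30:04 - 2024-09-10T09:01:53 = 1691 seconds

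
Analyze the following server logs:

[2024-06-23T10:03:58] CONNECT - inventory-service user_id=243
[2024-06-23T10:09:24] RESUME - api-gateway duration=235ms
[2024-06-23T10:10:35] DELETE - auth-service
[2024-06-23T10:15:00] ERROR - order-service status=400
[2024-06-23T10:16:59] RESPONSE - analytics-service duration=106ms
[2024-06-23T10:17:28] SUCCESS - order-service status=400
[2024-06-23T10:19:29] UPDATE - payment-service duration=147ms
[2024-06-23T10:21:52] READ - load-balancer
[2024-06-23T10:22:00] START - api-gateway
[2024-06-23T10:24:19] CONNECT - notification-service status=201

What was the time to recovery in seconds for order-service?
148

To calculate recovery time:

1. Find ERROR event for order-service: 2024-06-23T10:15:00
2. Find next SUCCESS event for order-service: 2024-06-23T10:17:28
3. Recovery time: 2024-06-23T10:17:28 - 2024-06-23T10:15:00 = 148 seconds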